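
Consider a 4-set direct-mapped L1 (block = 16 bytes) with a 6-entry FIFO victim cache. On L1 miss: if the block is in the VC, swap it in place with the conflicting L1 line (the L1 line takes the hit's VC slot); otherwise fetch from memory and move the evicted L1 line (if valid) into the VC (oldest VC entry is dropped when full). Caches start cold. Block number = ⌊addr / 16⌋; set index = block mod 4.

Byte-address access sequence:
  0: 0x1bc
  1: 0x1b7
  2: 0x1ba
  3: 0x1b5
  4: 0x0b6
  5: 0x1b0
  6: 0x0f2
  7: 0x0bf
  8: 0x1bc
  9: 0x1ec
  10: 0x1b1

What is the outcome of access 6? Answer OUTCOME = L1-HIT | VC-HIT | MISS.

OUTCOME = MISS

  [0] addr=0x1bc blk=27 s=3: MISS | VC []
  [1] addr=0x1b7 blk=27 s=3: L1-HIT | VC []
  [2] addr=0x1ba blk=27 s=3: L1-HIT | VC []
  [3] addr=0x1b5 blk=27 s=3: L1-HIT | VC []
  [4] addr=0xb6 blk=11 s=3: MISS | VC [27]
  [5] addr=0x1b0 blk=27 s=3: VC-HIT | VC [11]
  [6] addr=0xf2 blk=15 s=3: MISS | VC [11, 27]
  [7] addr=0xbf blk=11 s=3: VC-HIT | VC [15, 27]
  [8] addr=0x1bc blk=27 s=3: VC-HIT | VC [15, 11]
  [9] addr=0x1ec blk=30 s=2: MISS | VC [15, 11]
  [10] addr=0x1b1 blk=27 s=3: L1-HIT | VC [15, 11]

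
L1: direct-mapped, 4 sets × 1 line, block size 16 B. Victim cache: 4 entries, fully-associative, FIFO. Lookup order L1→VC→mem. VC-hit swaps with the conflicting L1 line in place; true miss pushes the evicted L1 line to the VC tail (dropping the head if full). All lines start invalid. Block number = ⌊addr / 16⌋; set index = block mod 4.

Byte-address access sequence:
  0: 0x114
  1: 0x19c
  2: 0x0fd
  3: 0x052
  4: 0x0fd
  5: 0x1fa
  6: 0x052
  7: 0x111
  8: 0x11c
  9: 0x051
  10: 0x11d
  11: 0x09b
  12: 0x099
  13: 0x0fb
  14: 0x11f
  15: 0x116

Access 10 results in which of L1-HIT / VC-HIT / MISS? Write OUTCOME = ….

OUTCOME = VC-HIT

#0 0x114→b17/s1 MISS; vc=[]
#1 0x19c→b25/s1 MISS; vc=[17]
#2 0xfd→b15/s3 MISS; vc=[17]
#3 0x52→b5/s1 MISS; vc=[17,25]
#4 0xfd→b15/s3 L1-HIT; vc=[17,25]
#5 0x1fa→b31/s3 MISS; vc=[17,25,15]
#6 0x52→b5/s1 L1-HIT; vc=[17,25,15]
#7 0x111→b17/s1 VC-HIT; vc=[5,25,15]
#8 0x11c→b17/s1 L1-HIT; vc=[5,25,15]
#9 0x51→b5/s1 VC-HIT; vc=[17,25,15]
#10 0x11d→b17/s1 VC-HIT; vc=[5,25,15]
#11 0x9b→b9/s1 MISS; vc=[5,25,15,17]
#12 0x99→b9/s1 L1-HIT; vc=[5,25,15,17]
#13 0xfb→b15/s3 VC-HIT; vc=[5,25,31,17]
#14 0x11f→b17/s1 VC-HIT; vc=[5,25,31,9]
#15 0x116→b17/s1 L1-HIT; vc=[5,25,31,9]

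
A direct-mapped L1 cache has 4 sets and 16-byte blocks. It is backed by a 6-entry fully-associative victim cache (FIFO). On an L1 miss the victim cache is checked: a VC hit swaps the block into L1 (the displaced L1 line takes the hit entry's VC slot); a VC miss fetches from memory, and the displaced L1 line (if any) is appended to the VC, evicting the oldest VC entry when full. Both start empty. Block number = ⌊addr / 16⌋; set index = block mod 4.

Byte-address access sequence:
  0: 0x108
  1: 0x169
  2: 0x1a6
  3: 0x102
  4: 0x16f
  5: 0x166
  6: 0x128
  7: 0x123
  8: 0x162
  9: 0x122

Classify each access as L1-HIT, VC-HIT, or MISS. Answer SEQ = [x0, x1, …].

#0 0x108→b16/s0 MISS; vc=[]
#1 0x169→b22/s2 MISS; vc=[]
#2 0x1a6→b26/s2 MISS; vc=[22]
#3 0x102→b16/s0 L1-HIT; vc=[22]
#4 0x16f→b22/s2 VC-HIT; vc=[26]
#5 0x166→b22/s2 L1-HIT; vc=[26]
#6 0x128→b18/s2 MISS; vc=[26,22]
#7 0x123→b18/s2 L1-HIT; vc=[26,22]
#8 0x162→b22/s2 VC-HIT; vc=[26,18]
#9 0x122→b18/s2 VC-HIT; vc=[26,22]

SEQ = [MISS, MISS, MISS, L1-HIT, VC-HIT, L1-HIT, MISS, L1-HIT, VC-HIT, VC-HIT]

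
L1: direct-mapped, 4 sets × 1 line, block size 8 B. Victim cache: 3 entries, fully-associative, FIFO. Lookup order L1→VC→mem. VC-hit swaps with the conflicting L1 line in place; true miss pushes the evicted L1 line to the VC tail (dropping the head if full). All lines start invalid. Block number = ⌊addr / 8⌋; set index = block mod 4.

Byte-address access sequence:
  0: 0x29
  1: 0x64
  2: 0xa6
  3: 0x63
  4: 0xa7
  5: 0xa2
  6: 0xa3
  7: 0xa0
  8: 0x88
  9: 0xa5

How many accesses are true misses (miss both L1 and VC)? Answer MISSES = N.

  [0] addr=0x29 blk=5 s=1: MISS | VC []
  [1] addr=0x64 blk=12 s=0: MISS | VC []
  [2] addr=0xa6 blk=20 s=0: MISS | VC [12]
  [3] addr=0x63 blk=12 s=0: VC-HIT | VC [20]
  [4] addr=0xa7 blk=20 s=0: VC-HIT | VC [12]
  [5] addr=0xa2 blk=20 s=0: L1-HIT | VC [12]
  [6] addr=0xa3 blk=20 s=0: L1-HIT | VC [12]
  [7] addr=0xa0 blk=20 s=0: L1-HIT | VC [12]
  [8] addr=0x88 blk=17 s=1: MISS | VC [12, 5]
  [9] addr=0xa5 blk=20 s=0: L1-HIT | VC [12, 5]

MISSES = 4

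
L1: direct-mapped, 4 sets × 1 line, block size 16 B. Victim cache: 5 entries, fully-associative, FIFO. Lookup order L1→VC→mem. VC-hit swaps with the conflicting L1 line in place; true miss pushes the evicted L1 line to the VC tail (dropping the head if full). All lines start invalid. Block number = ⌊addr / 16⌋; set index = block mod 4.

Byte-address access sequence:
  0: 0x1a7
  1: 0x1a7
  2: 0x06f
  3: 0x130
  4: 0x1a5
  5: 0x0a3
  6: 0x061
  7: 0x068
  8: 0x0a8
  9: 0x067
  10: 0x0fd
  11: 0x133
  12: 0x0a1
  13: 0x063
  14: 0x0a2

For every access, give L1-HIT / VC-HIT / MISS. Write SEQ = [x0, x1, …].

0: 0x1a7 (blk 26, set 2) → MISS  vc=[]
1: 0x1a7 (blk 26, set 2) → L1-HIT  vc=[]
2: 0x6f (blk 6, set 2) → MISS  vc=[26]
3: 0x130 (blk 19, set 3) → MISS  vc=[26]
4: 0x1a5 (blk 26, set 2) → VC-HIT  vc=[6]
5: 0xa3 (blk 10, set 2) → MISS  vc=[6, 26]
6: 0x61 (blk 6, set 2) → VC-HIT  vc=[10, 26]
7: 0x68 (blk 6, set 2) → L1-HIT  vc=[10, 26]
8: 0xa8 (blk 10, set 2) → VC-HIT  vc=[6, 26]
9: 0x67 (blk 6, set 2) → VC-HIT  vc=[10, 26]
10: 0xfd (blk 15, set 3) → MISS  vc=[10, 26, 19]
11: 0x133 (blk 19, set 3) → VC-HIT  vc=[10, 26, 15]
12: 0xa1 (blk 10, set 2) → VC-HIT  vc=[6, 26, 15]
13: 0x63 (blk 6, set 2) → VC-HIT  vc=[10, 26, 15]
14: 0xa2 (blk 10, set 2) → VC-HIT  vc=[6, 26, 15]

SEQ = [MISS, L1-HIT, MISS, MISS, VC-HIT, MISS, VC-HIT, L1-HIT, VC-HIT, VC-HIT, MISS, VC-HIT, VC-HIT, VC-HIT, VC-HIT]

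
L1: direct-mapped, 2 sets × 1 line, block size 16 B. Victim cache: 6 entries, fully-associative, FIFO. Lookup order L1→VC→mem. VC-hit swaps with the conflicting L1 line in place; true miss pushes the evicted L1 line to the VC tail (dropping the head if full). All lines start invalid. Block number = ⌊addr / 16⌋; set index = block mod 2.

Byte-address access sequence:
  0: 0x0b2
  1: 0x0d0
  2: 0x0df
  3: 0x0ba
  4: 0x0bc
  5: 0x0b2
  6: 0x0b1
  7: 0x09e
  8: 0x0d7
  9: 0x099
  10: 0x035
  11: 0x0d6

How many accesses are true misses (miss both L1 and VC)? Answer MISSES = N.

  [0] addr=0xb2 blk=11 s=1: MISS | VC []
  [1] addr=0xd0 blk=13 s=1: MISS | VC [11]
  [2] addr=0xdf blk=13 s=1: L1-HIT | VC [11]
  [3] addr=0xba blk=11 s=1: VC-HIT | VC [13]
  [4] addr=0xbc blk=11 s=1: L1-HIT | VC [13]
  [5] addr=0xb2 blk=11 s=1: L1-HIT | VC [13]
  [6] addr=0xb1 blk=11 s=1: L1-HIT | VC [13]
  [7] addr=0x9e blk=9 s=1: MISS | VC [13, 11]
  [8] addr=0xd7 blk=13 s=1: VC-HIT | VC [9, 11]
  [9] addr=0x99 blk=9 s=1: VC-HIT | VC [13, 11]
  [10] addr=0x35 blk=3 s=1: MISS | VC [13, 11, 9]
  [11] addr=0xd6 blk=13 s=1: VC-HIT | VC [3, 11, 9]

MISSES = 4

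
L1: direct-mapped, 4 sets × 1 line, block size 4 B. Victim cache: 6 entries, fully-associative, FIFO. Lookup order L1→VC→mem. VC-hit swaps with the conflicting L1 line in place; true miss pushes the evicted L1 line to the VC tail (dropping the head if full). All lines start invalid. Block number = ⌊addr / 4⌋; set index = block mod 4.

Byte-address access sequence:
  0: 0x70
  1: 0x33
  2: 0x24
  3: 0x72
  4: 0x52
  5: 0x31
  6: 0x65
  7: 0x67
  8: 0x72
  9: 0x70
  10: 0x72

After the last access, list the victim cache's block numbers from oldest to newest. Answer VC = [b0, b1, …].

  [0] addr=0x70 blk=28 s=0: MISS | VC []
  [1] addr=0x33 blk=12 s=0: MISS | VC [28]
  [2] addr=0x24 blk=9 s=1: MISS | VC [28]
  [3] addr=0x72 blk=28 s=0: VC-HIT | VC [12]
  [4] addr=0x52 blk=20 s=0: MISS | VC [12, 28]
  [5] addr=0x31 blk=12 s=0: VC-HIT | VC [20, 28]
  [6] addr=0x65 blk=25 s=1: MISS | VC [20, 28, 9]
  [7] addr=0x67 blk=25 s=1: L1-HIT | VC [20, 28, 9]
  [8] addr=0x72 blk=28 s=0: VC-HIT | VC [20, 12, 9]
  [9] addr=0x70 blk=28 s=0: L1-HIT | VC [20, 12, 9]
  [10] addr=0x72 blk=28 s=0: L1-HIT | VC [20, 12, 9]

VC = [20, 12, 9]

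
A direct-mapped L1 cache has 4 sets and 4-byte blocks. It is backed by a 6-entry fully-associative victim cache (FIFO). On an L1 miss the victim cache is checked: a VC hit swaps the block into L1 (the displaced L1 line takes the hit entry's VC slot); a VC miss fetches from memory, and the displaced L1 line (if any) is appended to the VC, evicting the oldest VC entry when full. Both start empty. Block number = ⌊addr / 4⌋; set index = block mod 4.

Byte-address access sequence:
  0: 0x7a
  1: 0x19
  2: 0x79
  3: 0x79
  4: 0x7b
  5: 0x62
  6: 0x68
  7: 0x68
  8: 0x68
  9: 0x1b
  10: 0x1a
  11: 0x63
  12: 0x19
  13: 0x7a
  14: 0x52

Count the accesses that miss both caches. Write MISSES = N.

0: 0x7a (blk 30, set 2) → MISS  vc=[]
1: 0x19 (blk 6, set 2) → MISS  vc=[30]
2: 0x79 (blk 30, set 2) → VC-HIT  vc=[6]
3: 0x79 (blk 30, set 2) → L1-HIT  vc=[6]
4: 0x7b (blk 30, set 2) → L1-HIT  vc=[6]
5: 0x62 (blk 24, set 0) → MISS  vc=[6]
6: 0x68 (blk 26, set 2) → MISS  vc=[6, 30]
7: 0x68 (blk 26, set 2) → L1-HIT  vc=[6, 30]
8: 0x68 (blk 26, set 2) → L1-HIT  vc=[6, 30]
9: 0x1b (blk 6, set 2) → VC-HIT  vc=[26, 30]
10: 0x1a (blk 6, set 2) → L1-HIT  vc=[26, 30]
11: 0x63 (blk 24, set 0) → L1-HIT  vc=[26, 30]
12: 0x19 (blk 6, set 2) → L1-HIT  vc=[26, 30]
13: 0x7a (blk 30, set 2) → VC-HIT  vc=[26, 6]
14: 0x52 (blk 20, set 0) → MISS  vc=[26, 6, 24]

MISSES = 5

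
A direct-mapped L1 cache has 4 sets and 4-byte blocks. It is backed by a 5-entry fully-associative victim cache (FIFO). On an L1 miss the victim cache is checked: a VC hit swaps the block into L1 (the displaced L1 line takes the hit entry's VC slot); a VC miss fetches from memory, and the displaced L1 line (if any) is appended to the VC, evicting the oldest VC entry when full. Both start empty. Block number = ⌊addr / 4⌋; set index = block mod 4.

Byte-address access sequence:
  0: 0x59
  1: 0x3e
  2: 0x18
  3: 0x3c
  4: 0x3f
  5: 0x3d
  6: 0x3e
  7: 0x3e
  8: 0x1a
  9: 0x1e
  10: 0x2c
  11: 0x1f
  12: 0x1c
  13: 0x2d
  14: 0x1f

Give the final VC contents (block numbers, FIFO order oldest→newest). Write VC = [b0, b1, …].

#0 0x59→b22/s2 MISS; vc=[]
#1 0x3e→b15/s3 MISS; vc=[]
#2 0x18→b6/s2 MISS; vc=[22]
#3 0x3c→b15/s3 L1-HIT; vc=[22]
#4 0x3f→b15/s3 L1-HIT; vc=[22]
#5 0x3d→b15/s3 L1-HIT; vc=[22]
#6 0x3e→b15/s3 L1-HIT; vc=[22]
#7 0x3e→b15/s3 L1-HIT; vc=[22]
#8 0x1a→b6/s2 L1-HIT; vc=[22]
#9 0x1e→b7/s3 MISS; vc=[22,15]
#10 0x2c→b11/s3 MISS; vc=[22,15,7]
#11 0x1f→b7/s3 VC-HIT; vc=[22,15,11]
#12 0x1c→b7/s3 L1-HIT; vc=[22,15,11]
#13 0x2d→b11/s3 VC-HIT; vc=[22,15,7]
#14 0x1f→b7/s3 VC-HIT; vc=[22,15,11]

VC = [22, 15, 11]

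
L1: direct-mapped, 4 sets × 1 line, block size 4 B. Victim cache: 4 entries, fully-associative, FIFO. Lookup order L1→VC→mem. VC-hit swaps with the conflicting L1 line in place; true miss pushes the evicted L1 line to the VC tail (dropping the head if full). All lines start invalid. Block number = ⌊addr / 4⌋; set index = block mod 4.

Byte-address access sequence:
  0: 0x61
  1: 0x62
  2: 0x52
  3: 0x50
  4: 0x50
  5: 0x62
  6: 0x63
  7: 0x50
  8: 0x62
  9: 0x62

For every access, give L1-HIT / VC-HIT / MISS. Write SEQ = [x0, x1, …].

#0 0x61→b24/s0 MISS; vc=[]
#1 0x62→b24/s0 L1-HIT; vc=[]
#2 0x52→b20/s0 MISS; vc=[24]
#3 0x50→b20/s0 L1-HIT; vc=[24]
#4 0x50→b20/s0 L1-HIT; vc=[24]
#5 0x62→b24/s0 VC-HIT; vc=[20]
#6 0x63→b24/s0 L1-HIT; vc=[20]
#7 0x50→b20/s0 VC-HIT; vc=[24]
#8 0x62→b24/s0 VC-HIT; vc=[20]
#9 0x62→b24/s0 L1-HIT; vc=[20]

SEQ = [MISS, L1-HIT, MISS, L1-HIT, L1-HIT, VC-HIT, L1-HIT, VC-HIT, VC-HIT, L1-HIT]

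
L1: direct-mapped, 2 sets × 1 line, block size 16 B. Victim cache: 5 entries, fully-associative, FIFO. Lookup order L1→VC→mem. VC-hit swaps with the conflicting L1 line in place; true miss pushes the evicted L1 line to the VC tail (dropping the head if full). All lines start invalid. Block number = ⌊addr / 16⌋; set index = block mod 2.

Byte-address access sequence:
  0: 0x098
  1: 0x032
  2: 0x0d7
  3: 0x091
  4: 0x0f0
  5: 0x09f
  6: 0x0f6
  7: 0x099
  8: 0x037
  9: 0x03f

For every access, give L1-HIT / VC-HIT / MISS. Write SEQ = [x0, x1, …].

  [0] addr=0x98 blk=9 s=1: MISS | VC []
  [1] addr=0x32 blk=3 s=1: MISS | VC [9]
  [2] addr=0xd7 blk=13 s=1: MISS | VC [9, 3]
  [3] addr=0x91 blk=9 s=1: VC-HIT | VC [13, 3]
  [4] addr=0xf0 blk=15 s=1: MISS | VC [13, 3, 9]
  [5] addr=0x9f blk=9 s=1: VC-HIT | VC [13, 3, 15]
  [6] addr=0xf6 blk=15 s=1: VC-HIT | VC [13, 3, 9]
  [7] addr=0x99 blk=9 s=1: VC-HIT | VC [13, 3, 15]
  [8] addr=0x37 blk=3 s=1: VC-HIT | VC [13, 9, 15]
  [9] addr=0x3f blk=3 s=1: L1-HIT | VC [13, 9, 15]

SEQ = [MISS, MISS, MISS, VC-HIT, MISS, VC-HIT, VC-HIT, VC-HIT, VC-HIT, L1-HIT]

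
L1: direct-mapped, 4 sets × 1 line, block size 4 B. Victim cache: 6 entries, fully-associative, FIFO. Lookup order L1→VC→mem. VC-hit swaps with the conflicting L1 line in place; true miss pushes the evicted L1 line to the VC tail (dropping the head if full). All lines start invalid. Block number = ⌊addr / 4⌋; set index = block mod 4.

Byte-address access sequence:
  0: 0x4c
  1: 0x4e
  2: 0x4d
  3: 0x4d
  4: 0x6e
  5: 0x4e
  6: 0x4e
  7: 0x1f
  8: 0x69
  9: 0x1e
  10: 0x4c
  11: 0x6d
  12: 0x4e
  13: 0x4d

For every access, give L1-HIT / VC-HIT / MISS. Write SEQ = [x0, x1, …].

SEQ = [MISS, L1-HIT, L1-HIT, L1-HIT, MISS, VC-HIT, L1-HIT, MISS, MISS, L1-HIT, VC-HIT, VC-HIT, VC-HIT, L1-HIT]

#0 0x4c→b19/s3 MISS; vc=[]
#1 0x4e→b19/s3 L1-HIT; vc=[]
#2 0x4d→b19/s3 L1-HIT; vc=[]
#3 0x4d→b19/s3 L1-HIT; vc=[]
#4 0x6e→b27/s3 MISS; vc=[19]
#5 0x4e→b19/s3 VC-HIT; vc=[27]
#6 0x4e→b19/s3 L1-HIT; vc=[27]
#7 0x1f→b7/s3 MISS; vc=[27,19]
#8 0x69→b26/s2 MISS; vc=[27,19]
#9 0x1e→b7/s3 L1-HIT; vc=[27,19]
#10 0x4c→b19/s3 VC-HIT; vc=[27,7]
#11 0x6d→b27/s3 VC-HIT; vc=[19,7]
#12 0x4e→b19/s3 VC-HIT; vc=[27,7]
#13 0x4d→b19/s3 L1-HIT; vc=[27,7]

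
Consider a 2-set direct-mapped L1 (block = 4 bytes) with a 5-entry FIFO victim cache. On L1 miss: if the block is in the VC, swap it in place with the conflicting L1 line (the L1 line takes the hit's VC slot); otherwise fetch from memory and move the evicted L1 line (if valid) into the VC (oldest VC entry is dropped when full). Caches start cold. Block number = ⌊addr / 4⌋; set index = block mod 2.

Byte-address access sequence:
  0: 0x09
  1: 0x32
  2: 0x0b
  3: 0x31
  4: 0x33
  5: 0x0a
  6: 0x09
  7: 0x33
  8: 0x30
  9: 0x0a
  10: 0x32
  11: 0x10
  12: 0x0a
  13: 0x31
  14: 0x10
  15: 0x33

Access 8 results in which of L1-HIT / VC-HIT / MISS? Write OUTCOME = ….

#0 0x9→b2/s0 MISS; vc=[]
#1 0x32→b12/s0 MISS; vc=[2]
#2 0xb→b2/s0 VC-HIT; vc=[12]
#3 0x31→b12/s0 VC-HIT; vc=[2]
#4 0x33→b12/s0 L1-HIT; vc=[2]
#5 0xa→b2/s0 VC-HIT; vc=[12]
#6 0x9→b2/s0 L1-HIT; vc=[12]
#7 0x33→b12/s0 VC-HIT; vc=[2]
#8 0x30→b12/s0 L1-HIT; vc=[2]
#9 0xa→b2/s0 VC-HIT; vc=[12]
#10 0x32→b12/s0 VC-HIT; vc=[2]
#11 0x10→b4/s0 MISS; vc=[2,12]
#12 0xa→b2/s0 VC-HIT; vc=[4,12]
#13 0x31→b12/s0 VC-HIT; vc=[4,2]
#14 0x10→b4/s0 VC-HIT; vc=[12,2]
#15 0x33→b12/s0 VC-HIT; vc=[4,2]

OUTCOME = L1-HIT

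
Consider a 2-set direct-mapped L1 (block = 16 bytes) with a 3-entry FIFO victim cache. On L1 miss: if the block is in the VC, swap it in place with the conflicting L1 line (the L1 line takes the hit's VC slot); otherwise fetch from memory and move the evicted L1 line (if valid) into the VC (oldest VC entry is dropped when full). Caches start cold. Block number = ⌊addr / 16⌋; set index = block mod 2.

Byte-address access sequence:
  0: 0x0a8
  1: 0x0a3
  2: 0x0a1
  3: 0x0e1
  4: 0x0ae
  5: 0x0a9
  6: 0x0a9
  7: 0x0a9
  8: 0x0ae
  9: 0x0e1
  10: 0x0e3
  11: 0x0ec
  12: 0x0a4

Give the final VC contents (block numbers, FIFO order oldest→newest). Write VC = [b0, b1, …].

#0 0xa8→b10/s0 MISS; vc=[]
#1 0xa3→b10/s0 L1-HIT; vc=[]
#2 0xa1→b10/s0 L1-HIT; vc=[]
#3 0xe1→b14/s0 MISS; vc=[10]
#4 0xae→b10/s0 VC-HIT; vc=[14]
#5 0xa9→b10/s0 L1-HIT; vc=[14]
#6 0xa9→b10/s0 L1-HIT; vc=[14]
#7 0xa9→b10/s0 L1-HIT; vc=[14]
#8 0xae→b10/s0 L1-HIT; vc=[14]
#9 0xe1→b14/s0 VC-HIT; vc=[10]
#10 0xe3→b14/s0 L1-HIT; vc=[10]
#11 0xec→b14/s0 L1-HIT; vc=[10]
#12 0xa4→b10/s0 VC-HIT; vc=[14]

VC = [14]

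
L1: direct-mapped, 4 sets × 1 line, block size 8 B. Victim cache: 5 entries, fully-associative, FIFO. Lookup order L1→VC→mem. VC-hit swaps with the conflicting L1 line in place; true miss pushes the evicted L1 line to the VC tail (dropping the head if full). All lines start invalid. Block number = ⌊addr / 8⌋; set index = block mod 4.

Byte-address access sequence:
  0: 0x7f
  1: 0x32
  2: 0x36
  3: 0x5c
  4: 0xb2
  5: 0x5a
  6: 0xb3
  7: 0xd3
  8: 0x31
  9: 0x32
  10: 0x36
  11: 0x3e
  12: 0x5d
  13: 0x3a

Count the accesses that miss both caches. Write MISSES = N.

#0 0x7f→b15/s3 MISS; vc=[]
#1 0x32→b6/s2 MISS; vc=[]
#2 0x36→b6/s2 L1-HIT; vc=[]
#3 0x5c→b11/s3 MISS; vc=[15]
#4 0xb2→b22/s2 MISS; vc=[15,6]
#5 0x5a→b11/s3 L1-HIT; vc=[15,6]
#6 0xb3→b22/s2 L1-HIT; vc=[15,6]
#7 0xd3→b26/s2 MISS; vc=[15,6,22]
#8 0x31→b6/s2 VC-HIT; vc=[15,26,22]
#9 0x32→b6/s2 L1-HIT; vc=[15,26,22]
#10 0x36→b6/s2 L1-HIT; vc=[15,26,22]
#11 0x3e→b7/s3 MISS; vc=[15,26,22,11]
#12 0x5d→b11/s3 VC-HIT; vc=[15,26,22,7]
#13 0x3a→b7/s3 VC-HIT; vc=[15,26,22,11]

MISSES = 6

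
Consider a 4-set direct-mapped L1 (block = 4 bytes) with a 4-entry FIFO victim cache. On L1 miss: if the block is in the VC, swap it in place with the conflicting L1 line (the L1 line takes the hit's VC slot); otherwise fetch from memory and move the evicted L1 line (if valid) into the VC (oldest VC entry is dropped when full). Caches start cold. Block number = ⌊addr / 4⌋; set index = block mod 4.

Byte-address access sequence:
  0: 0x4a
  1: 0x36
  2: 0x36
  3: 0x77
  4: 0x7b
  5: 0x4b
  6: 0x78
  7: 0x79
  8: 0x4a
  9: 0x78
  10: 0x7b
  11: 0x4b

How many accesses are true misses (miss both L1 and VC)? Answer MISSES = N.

MISSES = 4

  [0] addr=0x4a blk=18 s=2: MISS | VC []
  [1] addr=0x36 blk=13 s=1: MISS | VC []
  [2] addr=0x36 blk=13 s=1: L1-HIT | VC []
  [3] addr=0x77 blk=29 s=1: MISS | VC [13]
  [4] addr=0x7b blk=30 s=2: MISS | VC [13, 18]
  [5] addr=0x4b blk=18 s=2: VC-HIT | VC [13, 30]
  [6] addr=0x78 blk=30 s=2: VC-HIT | VC [13, 18]
  [7] addr=0x79 blk=30 s=2: L1-HIT | VC [13, 18]
  [8] addr=0x4a blk=18 s=2: VC-HIT | VC [13, 30]
  [9] addr=0x78 blk=30 s=2: VC-HIT | VC [13, 18]
  [10] addr=0x7b blk=30 s=2: L1-HIT | VC [13, 18]
  [11] addr=0x4b blk=18 s=2: VC-HIT | VC [13, 30]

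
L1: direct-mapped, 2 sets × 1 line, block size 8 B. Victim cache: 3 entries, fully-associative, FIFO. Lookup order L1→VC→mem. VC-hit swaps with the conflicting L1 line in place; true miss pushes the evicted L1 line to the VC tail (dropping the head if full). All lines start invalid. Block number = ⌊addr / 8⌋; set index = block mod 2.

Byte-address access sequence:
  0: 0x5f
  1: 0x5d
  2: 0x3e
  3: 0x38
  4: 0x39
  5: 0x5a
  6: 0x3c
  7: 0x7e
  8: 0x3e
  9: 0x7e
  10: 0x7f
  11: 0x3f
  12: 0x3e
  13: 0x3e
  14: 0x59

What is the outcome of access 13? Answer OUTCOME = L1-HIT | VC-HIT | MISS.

0: 0x5f (blk 11, set 1) → MISS  vc=[]
1: 0x5d (blk 11, set 1) → L1-HIT  vc=[]
2: 0x3e (blk 7, set 1) → MISS  vc=[11]
3: 0x38 (blk 7, set 1) → L1-HIT  vc=[11]
4: 0x39 (blk 7, set 1) → L1-HIT  vc=[11]
5: 0x5a (blk 11, set 1) → VC-HIT  vc=[7]
6: 0x3c (blk 7, set 1) → VC-HIT  vc=[11]
7: 0x7e (blk 15, set 1) → MISS  vc=[11, 7]
8: 0x3e (blk 7, set 1) → VC-HIT  vc=[11, 15]
9: 0x7e (blk 15, set 1) → VC-HIT  vc=[11, 7]
10: 0x7f (blk 15, set 1) → L1-HIT  vc=[11, 7]
11: 0x3f (blk 7, set 1) → VC-HIT  vc=[11, 15]
12: 0x3e (blk 7, set 1) → L1-HIT  vc=[11, 15]
13: 0x3e (blk 7, set 1) → L1-HIT  vc=[11, 15]
14: 0x59 (blk 11, set 1) → VC-HIT  vc=[7, 15]

OUTCOME = L1-HIT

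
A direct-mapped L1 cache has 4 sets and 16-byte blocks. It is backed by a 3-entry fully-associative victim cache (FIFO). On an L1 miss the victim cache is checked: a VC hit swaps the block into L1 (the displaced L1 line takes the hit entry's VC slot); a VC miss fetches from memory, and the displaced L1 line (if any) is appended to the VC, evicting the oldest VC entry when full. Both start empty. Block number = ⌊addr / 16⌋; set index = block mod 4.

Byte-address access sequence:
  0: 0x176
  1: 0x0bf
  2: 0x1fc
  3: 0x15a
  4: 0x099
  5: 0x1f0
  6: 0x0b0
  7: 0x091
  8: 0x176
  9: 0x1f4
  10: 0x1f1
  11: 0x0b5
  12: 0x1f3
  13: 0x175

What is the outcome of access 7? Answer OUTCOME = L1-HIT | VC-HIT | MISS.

#0 0x176→b23/s3 MISS; vc=[]
#1 0xbf→b11/s3 MISS; vc=[23]
#2 0x1fc→b31/s3 MISS; vc=[23,11]
#3 0x15a→b21/s1 MISS; vc=[23,11]
#4 0x99→b9/s1 MISS; vc=[23,11,21]
#5 0x1f0→b31/s3 L1-HIT; vc=[23,11,21]
#6 0xb0→b11/s3 VC-HIT; vc=[23,31,21]
#7 0x91→b9/s1 L1-HIT; vc=[23,31,21]
#8 0x176→b23/s3 VC-HIT; vc=[11,31,21]
#9 0x1f4→b31/s3 VC-HIT; vc=[11,23,21]
#10 0x1f1→b31/s3 L1-HIT; vc=[11,23,21]
#11 0xb5→b11/s3 VC-HIT; vc=[31,23,21]
#12 0x1f3→b31/s3 VC-HIT; vc=[11,23,21]
#13 0x175→b23/s3 VC-HIT; vc=[11,31,21]

OUTCOME = L1-HIT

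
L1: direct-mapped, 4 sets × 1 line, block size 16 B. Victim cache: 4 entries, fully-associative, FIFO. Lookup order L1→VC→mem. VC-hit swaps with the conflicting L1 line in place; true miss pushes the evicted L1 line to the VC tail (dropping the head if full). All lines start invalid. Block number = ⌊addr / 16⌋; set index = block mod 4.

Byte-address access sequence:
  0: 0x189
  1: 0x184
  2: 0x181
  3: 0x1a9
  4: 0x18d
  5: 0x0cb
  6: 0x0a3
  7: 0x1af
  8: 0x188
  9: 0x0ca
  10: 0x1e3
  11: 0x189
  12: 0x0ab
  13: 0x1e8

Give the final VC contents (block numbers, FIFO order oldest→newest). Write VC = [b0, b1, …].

0: 0x189 (blk 24, set 0) → MISS  vc=[]
1: 0x184 (blk 24, set 0) → L1-HIT  vc=[]
2: 0x181 (blk 24, set 0) → L1-HIT  vc=[]
3: 0x1a9 (blk 26, set 2) → MISS  vc=[]
4: 0x18d (blk 24, set 0) → L1-HIT  vc=[]
5: 0xcb (blk 12, set 0) → MISS  vc=[24]
6: 0xa3 (blk 10, set 2) → MISS  vc=[24, 26]
7: 0x1af (blk 26, set 2) → VC-HIT  vc=[24, 10]
8: 0x188 (blk 24, set 0) → VC-HIT  vc=[12, 10]
9: 0xca (blk 12, set 0) → VC-HIT  vc=[24, 10]
10: 0x1e3 (blk 30, set 2) → MISS  vc=[24, 10, 26]
11: 0x189 (blk 24, set 0) → VC-HIT  vc=[12, 10, 26]
12: 0xab (blk 10, set 2) → VC-HIT  vc=[12, 30, 26]
13: 0x1e8 (blk 30, set 2) → VC-HIT  vc=[12, 10, 26]

VC = [12, 10, 26]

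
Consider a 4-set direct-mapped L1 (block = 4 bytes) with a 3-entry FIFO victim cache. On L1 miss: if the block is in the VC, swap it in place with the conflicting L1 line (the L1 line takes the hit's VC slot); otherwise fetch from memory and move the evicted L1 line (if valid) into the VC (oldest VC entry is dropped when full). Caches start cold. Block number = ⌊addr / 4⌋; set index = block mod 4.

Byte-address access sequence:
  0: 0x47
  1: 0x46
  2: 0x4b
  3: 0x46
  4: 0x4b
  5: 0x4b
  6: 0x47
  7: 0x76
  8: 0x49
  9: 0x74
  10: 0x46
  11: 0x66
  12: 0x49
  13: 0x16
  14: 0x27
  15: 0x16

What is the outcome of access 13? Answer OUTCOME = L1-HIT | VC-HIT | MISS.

#0 0x47→b17/s1 MISS; vc=[]
#1 0x46→b17/s1 L1-HIT; vc=[]
#2 0x4b→b18/s2 MISS; vc=[]
#3 0x46→b17/s1 L1-HIT; vc=[]
#4 0x4b→b18/s2 L1-HIT; vc=[]
#5 0x4b→b18/s2 L1-HIT; vc=[]
#6 0x47→b17/s1 L1-HIT; vc=[]
#7 0x76→b29/s1 MISS; vc=[17]
#8 0x49→b18/s2 L1-HIT; vc=[17]
#9 0x74→b29/s1 L1-HIT; vc=[17]
#10 0x46→b17/s1 VC-HIT; vc=[29]
#11 0x66→b25/s1 MISS; vc=[29,17]
#12 0x49→b18/s2 L1-HIT; vc=[29,17]
#13 0x16→b5/s1 MISS; vc=[29,17,25]
#14 0x27→b9/s1 MISS; vc=[17,25,5]
#15 0x16→b5/s1 VC-HIT; vc=[17,25,9]

OUTCOME = MISS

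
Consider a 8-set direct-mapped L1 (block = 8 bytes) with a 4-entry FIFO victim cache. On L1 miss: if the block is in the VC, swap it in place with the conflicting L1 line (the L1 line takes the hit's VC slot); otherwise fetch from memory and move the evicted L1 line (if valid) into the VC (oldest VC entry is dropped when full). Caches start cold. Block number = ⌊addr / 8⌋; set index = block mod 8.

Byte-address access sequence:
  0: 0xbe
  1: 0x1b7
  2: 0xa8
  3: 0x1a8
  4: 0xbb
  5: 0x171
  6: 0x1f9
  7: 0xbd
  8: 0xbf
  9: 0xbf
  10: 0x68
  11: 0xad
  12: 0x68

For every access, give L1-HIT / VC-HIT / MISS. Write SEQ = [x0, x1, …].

  [0] addr=0xbe blk=23 s=7: MISS | VC []
  [1] addr=0x1b7 blk=54 s=6: MISS | VC []
  [2] addr=0xa8 blk=21 s=5: MISS | VC []
  [3] addr=0x1a8 blk=53 s=5: MISS | VC [21]
  [4] addr=0xbb blk=23 s=7: L1-HIT | VC [21]
  [5] addr=0x171 blk=46 s=6: MISS | VC [21, 54]
  [6] addr=0x1f9 blk=63 s=7: MISS | VC [21, 54, 23]
  [7] addr=0xbd blk=23 s=7: VC-HIT | VC [21, 54, 63]
  [8] addr=0xbf blk=23 s=7: L1-HIT | VC [21, 54, 63]
  [9] addr=0xbf blk=23 s=7: L1-HIT | VC [21, 54, 63]
  [10] addr=0x68 blk=13 s=5: MISS | VC [21, 54, 63, 53]
  [11] addr=0xad blk=21 s=5: VC-HIT | VC [13, 54, 63, 53]
  [12] addr=0x68 blk=13 s=5: VC-HIT | VC [21, 54, 63, 53]

SEQ = [MISS, MISS, MISS, MISS, L1-HIT, MISS, MISS, VC-HIT, L1-HIT, L1-HIT, MISS, VC-HIT, VC-HIT]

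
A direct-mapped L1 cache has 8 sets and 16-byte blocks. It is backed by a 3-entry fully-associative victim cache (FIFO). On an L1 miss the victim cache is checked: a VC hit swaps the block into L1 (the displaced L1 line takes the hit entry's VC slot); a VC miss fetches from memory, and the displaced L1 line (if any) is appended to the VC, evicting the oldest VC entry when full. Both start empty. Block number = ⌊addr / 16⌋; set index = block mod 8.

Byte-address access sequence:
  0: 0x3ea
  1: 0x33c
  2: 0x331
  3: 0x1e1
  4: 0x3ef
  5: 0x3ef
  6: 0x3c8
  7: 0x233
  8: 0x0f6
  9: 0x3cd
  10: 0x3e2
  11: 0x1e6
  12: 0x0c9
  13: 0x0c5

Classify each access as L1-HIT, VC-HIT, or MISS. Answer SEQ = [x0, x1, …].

SEQ = [MISS, MISS, L1-HIT, MISS, VC-HIT, L1-HIT, MISS, MISS, MISS, L1-HIT, L1-HIT, VC-HIT, MISS, L1-HIT]

  [0] addr=0x3ea blk=62 s=6: MISS | VC []
  [1] addr=0x33c blk=51 s=3: MISS | VC []
  [2] addr=0x331 blk=51 s=3: L1-HIT | VC []
  [3] addr=0x1e1 blk=30 s=6: MISS | VC [62]
  [4] addr=0x3ef blk=62 s=6: VC-HIT | VC [30]
  [5] addr=0x3ef blk=62 s=6: L1-HIT | VC [30]
  [6] addr=0x3c8 blk=60 s=4: MISS | VC [30]
  [7] addr=0x233 blk=35 s=3: MISS | VC [30, 51]
  [8] addr=0xf6 blk=15 s=7: MISS | VC [30, 51]
  [9] addr=0x3cd blk=60 s=4: L1-HIT | VC [30, 51]
  [10] addr=0x3e2 blk=62 s=6: L1-HIT | VC [30, 51]
  [11] addr=0x1e6 blk=30 s=6: VC-HIT | VC [62, 51]
  [12] addr=0xc9 blk=12 s=4: MISS | VC [62, 51, 60]
  [13] addr=0xc5 blk=12 s=4: L1-HIT | VC [62, 51, 60]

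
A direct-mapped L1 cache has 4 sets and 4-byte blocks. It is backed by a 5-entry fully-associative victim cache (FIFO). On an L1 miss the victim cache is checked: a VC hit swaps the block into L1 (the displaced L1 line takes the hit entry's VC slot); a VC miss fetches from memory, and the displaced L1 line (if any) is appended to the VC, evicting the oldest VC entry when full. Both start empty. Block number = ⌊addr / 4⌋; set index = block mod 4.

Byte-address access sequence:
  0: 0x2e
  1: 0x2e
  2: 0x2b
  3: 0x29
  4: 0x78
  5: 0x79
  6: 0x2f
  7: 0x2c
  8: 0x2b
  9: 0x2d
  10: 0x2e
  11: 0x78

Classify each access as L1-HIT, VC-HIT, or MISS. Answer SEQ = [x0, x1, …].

SEQ = [MISS, L1-HIT, MISS, L1-HIT, MISS, L1-HIT, L1-HIT, L1-HIT, VC-HIT, L1-HIT, L1-HIT, VC-HIT]

#0 0x2e→b11/s3 MISS; vc=[]
#1 0x2e→b11/s3 L1-HIT; vc=[]
#2 0x2b→b10/s2 MISS; vc=[]
#3 0x29→b10/s2 L1-HIT; vc=[]
#4 0x78→b30/s2 MISS; vc=[10]
#5 0x79→b30/s2 L1-HIT; vc=[10]
#6 0x2f→b11/s3 L1-HIT; vc=[10]
#7 0x2c→b11/s3 L1-HIT; vc=[10]
#8 0x2b→b10/s2 VC-HIT; vc=[30]
#9 0x2d→b11/s3 L1-HIT; vc=[30]
#10 0x2e→b11/s3 L1-HIT; vc=[30]
#11 0x78→b30/s2 VC-HIT; vc=[10]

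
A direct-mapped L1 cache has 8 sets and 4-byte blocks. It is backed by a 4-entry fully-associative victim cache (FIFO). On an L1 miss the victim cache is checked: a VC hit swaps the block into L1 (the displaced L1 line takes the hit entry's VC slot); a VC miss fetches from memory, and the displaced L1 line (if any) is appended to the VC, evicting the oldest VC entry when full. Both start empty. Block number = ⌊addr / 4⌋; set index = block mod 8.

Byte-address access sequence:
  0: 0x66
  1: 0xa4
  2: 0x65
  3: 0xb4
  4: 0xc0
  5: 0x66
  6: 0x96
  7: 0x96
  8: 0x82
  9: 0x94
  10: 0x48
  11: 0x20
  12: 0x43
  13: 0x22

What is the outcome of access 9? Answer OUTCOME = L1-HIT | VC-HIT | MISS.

OUTCOME = L1-HIT

#0 0x66→b25/s1 MISS; vc=[]
#1 0xa4→b41/s1 MISS; vc=[25]
#2 0x65→b25/s1 VC-HIT; vc=[41]
#3 0xb4→b45/s5 MISS; vc=[41]
#4 0xc0→b48/s0 MISS; vc=[41]
#5 0x66→b25/s1 L1-HIT; vc=[41]
#6 0x96→b37/s5 MISS; vc=[41,45]
#7 0x96→b37/s5 L1-HIT; vc=[41,45]
#8 0x82→b32/s0 MISS; vc=[41,45,48]
#9 0x94→b37/s5 L1-HIT; vc=[41,45,48]
#10 0x48→b18/s2 MISS; vc=[41,45,48]
#11 0x20→b8/s0 MISS; vc=[41,45,48,32]
#12 0x43→b16/s0 MISS; vc=[45,48,32,8]
#13 0x22→b8/s0 VC-HIT; vc=[45,48,32,16]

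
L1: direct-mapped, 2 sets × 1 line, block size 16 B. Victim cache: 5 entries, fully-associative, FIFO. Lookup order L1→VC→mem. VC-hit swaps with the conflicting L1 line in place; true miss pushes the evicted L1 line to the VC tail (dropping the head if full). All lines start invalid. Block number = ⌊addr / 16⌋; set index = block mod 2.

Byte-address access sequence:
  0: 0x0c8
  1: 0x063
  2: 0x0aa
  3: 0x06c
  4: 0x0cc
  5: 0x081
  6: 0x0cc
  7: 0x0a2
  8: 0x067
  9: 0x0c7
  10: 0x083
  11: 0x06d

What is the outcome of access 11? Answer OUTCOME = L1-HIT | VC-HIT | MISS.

OUTCOME = VC-HIT

#0 0xc8→b12/s0 MISS; vc=[]
#1 0x63→b6/s0 MISS; vc=[12]
#2 0xaa→b10/s0 MISS; vc=[12,6]
#3 0x6c→b6/s0 VC-HIT; vc=[12,10]
#4 0xcc→b12/s0 VC-HIT; vc=[6,10]
#5 0x81→b8/s0 MISS; vc=[6,10,12]
#6 0xcc→b12/s0 VC-HIT; vc=[6,10,8]
#7 0xa2→b10/s0 VC-HIT; vc=[6,12,8]
#8 0x67→b6/s0 VC-HIT; vc=[10,12,8]
#9 0xc7→b12/s0 VC-HIT; vc=[10,6,8]
#10 0x83→b8/s0 VC-HIT; vc=[10,6,12]
#11 0x6d→b6/s0 VC-HIT; vc=[10,8,12]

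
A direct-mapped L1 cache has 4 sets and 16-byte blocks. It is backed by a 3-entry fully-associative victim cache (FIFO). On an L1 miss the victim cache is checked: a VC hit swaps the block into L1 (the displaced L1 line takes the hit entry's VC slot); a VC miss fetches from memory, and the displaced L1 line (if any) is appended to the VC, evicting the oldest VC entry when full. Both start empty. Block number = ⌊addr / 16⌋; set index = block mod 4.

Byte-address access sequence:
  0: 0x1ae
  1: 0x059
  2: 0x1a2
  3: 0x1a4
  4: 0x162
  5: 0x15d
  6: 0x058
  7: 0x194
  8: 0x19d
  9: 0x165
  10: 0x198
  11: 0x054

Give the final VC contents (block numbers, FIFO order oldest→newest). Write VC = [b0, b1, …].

  [0] addr=0x1ae blk=26 s=2: MISS | VC []
  [1] addr=0x59 blk=5 s=1: MISS | VC []
  [2] addr=0x1a2 blk=26 s=2: L1-HIT | VC []
  [3] addr=0x1a4 blk=26 s=2: L1-HIT | VC []
  [4] addr=0x162 blk=22 s=2: MISS | VC [26]
  [5] addr=0x15d blk=21 s=1: MISS | VC [26, 5]
  [6] addr=0x58 blk=5 s=1: VC-HIT | VC [26, 21]
  [7] addr=0x194 blk=25 s=1: MISS | VC [26, 21, 5]
  [8] addr=0x19d blk=25 s=1: L1-HIT | VC [26, 21, 5]
  [9] addr=0x165 blk=22 s=2: L1-HIT | VC [26, 21, 5]
  [10] addr=0x198 blk=25 s=1: L1-HIT | VC [26, 21, 5]
  [11] addr=0x54 blk=5 s=1: VC-HIT | VC [26, 21, 25]

VC = [26, 21, 25]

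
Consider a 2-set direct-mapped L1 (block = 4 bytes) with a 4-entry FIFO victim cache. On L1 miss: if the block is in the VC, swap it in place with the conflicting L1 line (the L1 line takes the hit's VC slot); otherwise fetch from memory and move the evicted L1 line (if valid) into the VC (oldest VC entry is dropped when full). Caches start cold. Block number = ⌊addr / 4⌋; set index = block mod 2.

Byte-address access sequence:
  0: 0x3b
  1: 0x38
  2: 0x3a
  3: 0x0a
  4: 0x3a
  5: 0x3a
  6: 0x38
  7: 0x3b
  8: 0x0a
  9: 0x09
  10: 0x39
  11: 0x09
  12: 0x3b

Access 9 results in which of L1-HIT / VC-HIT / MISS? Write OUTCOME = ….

0: 0x3b (blk 14, set 0) → MISS  vc=[]
1: 0x38 (blk 14, set 0) → L1-HIT  vc=[]
2: 0x3a (blk 14, set 0) → L1-HIT  vc=[]
3: 0xa (blk 2, set 0) → MISS  vc=[14]
4: 0x3a (blk 14, set 0) → VC-HIT  vc=[2]
5: 0x3a (blk 14, set 0) → L1-HIT  vc=[2]
6: 0x38 (blk 14, set 0) → L1-HIT  vc=[2]
7: 0x3b (blk 14, set 0) → L1-HIT  vc=[2]
8: 0xa (blk 2, set 0) → VC-HIT  vc=[14]
9: 0x9 (blk 2, set 0) → L1-HIT  vc=[14]
10: 0x39 (blk 14, set 0) → VC-HIT  vc=[2]
11: 0x9 (blk 2, set 0) → VC-HIT  vc=[14]
12: 0x3b (blk 14, set 0) → VC-HIT  vc=[2]

OUTCOME = L1-HIT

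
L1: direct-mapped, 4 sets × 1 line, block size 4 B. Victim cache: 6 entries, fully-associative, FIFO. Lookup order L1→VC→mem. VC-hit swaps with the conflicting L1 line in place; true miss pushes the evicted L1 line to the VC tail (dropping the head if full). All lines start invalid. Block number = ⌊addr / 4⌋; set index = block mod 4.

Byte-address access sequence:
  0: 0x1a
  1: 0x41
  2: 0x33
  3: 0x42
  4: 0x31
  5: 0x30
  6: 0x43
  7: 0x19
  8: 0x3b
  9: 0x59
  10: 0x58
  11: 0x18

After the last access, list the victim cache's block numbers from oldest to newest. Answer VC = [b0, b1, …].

0: 0x1a (blk 6, set 2) → MISS  vc=[]
1: 0x41 (blk 16, set 0) → MISS  vc=[]
2: 0x33 (blk 12, set 0) → MISS  vc=[16]
3: 0x42 (blk 16, set 0) → VC-HIT  vc=[12]
4: 0x31 (blk 12, set 0) → VC-HIT  vc=[16]
5: 0x30 (blk 12, set 0) → L1-HIT  vc=[16]
6: 0x43 (blk 16, set 0) → VC-HIT  vc=[12]
7: 0x19 (blk 6, set 2) → L1-HIT  vc=[12]
8: 0x3b (blk 14, set 2) → MISS  vc=[12, 6]
9: 0x59 (blk 22, set 2) → MISS  vc=[12, 6, 14]
10: 0x58 (blk 22, set 2) → L1-HIT  vc=[12, 6, 14]
11: 0x18 (blk 6, set 2) → VC-HIT  vc=[12, 22, 14]

VC = [12, 22, 14]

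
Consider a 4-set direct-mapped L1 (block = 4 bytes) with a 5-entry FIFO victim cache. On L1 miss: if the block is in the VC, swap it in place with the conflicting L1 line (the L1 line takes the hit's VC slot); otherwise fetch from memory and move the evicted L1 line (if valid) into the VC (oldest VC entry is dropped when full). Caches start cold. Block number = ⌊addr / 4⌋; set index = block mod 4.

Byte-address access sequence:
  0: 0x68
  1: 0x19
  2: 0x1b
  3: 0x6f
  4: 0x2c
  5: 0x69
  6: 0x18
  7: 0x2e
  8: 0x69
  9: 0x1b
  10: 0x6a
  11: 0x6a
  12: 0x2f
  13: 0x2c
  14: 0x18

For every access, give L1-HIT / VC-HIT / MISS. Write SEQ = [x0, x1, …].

SEQ = [MISS, MISS, L1-HIT, MISS, MISS, VC-HIT, VC-HIT, L1-HIT, VC-HIT, VC-HIT, VC-HIT, L1-HIT, L1-HIT, L1-HIT, VC-HIT]

#0 0x68→b26/s2 MISS; vc=[]
#1 0x19→b6/s2 MISS; vc=[26]
#2 0x1b→b6/s2 L1-HIT; vc=[26]
#3 0x6f→b27/s3 MISS; vc=[26]
#4 0x2c→b11/s3 MISS; vc=[26,27]
#5 0x69→b26/s2 VC-HIT; vc=[6,27]
#6 0x18→b6/s2 VC-HIT; vc=[26,27]
#7 0x2e→b11/s3 L1-HIT; vc=[26,27]
#8 0x69→b26/s2 VC-HIT; vc=[6,27]
#9 0x1b→b6/s2 VC-HIT; vc=[26,27]
#10 0x6a→b26/s2 VC-HIT; vc=[6,27]
#11 0x6a→b26/s2 L1-HIT; vc=[6,27]
#12 0x2f→b11/s3 L1-HIT; vc=[6,27]
#13 0x2c→b11/s3 L1-HIT; vc=[6,27]
#14 0x18→b6/s2 VC-HIT; vc=[26,27]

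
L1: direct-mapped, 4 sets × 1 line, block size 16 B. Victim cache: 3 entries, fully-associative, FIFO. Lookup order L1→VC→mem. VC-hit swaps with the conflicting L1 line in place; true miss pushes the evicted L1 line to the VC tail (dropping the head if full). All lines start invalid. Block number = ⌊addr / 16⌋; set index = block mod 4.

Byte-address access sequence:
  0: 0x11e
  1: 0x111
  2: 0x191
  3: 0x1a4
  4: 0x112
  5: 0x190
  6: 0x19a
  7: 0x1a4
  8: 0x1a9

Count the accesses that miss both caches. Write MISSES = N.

MISSES = 3

#0 0x11e→b17/s1 MISS; vc=[]
#1 0x111→b17/s1 L1-HIT; vc=[]
#2 0x191→b25/s1 MISS; vc=[17]
#3 0x1a4→b26/s2 MISS; vc=[17]
#4 0x112→b17/s1 VC-HIT; vc=[25]
#5 0x190→b25/s1 VC-HIT; vc=[17]
#6 0x19a→b25/s1 L1-HIT; vc=[17]
#7 0x1a4→b26/s2 L1-HIT; vc=[17]
#8 0x1a9→b26/s2 L1-HIT; vc=[17]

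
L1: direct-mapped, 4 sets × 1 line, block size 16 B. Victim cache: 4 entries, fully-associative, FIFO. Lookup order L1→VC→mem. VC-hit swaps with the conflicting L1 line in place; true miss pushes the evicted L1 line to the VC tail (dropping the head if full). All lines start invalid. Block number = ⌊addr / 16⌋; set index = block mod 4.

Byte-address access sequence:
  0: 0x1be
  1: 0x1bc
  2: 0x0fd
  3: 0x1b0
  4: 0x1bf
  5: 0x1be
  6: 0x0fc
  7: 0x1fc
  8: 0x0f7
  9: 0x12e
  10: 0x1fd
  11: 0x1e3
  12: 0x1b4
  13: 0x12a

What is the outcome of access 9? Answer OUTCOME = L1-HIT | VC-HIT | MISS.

0: 0x1be (blk 27, set 3) → MISS  vc=[]
1: 0x1bc (blk 27, set 3) → L1-HIT  vc=[]
2: 0xfd (blk 15, set 3) → MISS  vc=[27]
3: 0x1b0 (blk 27, set 3) → VC-HIT  vc=[15]
4: 0x1bf (blk 27, set 3) → L1-HIT  vc=[15]
5: 0x1be (blk 27, set 3) → L1-HIT  vc=[15]
6: 0xfc (blk 15, set 3) → VC-HIT  vc=[27]
7: 0x1fc (blk 31, set 3) → MISS  vc=[27, 15]
8: 0xf7 (blk 15, set 3) → VC-HIT  vc=[27, 31]
9: 0x12e (blk 18, set 2) → MISS  vc=[27, 31]
10: 0x1fd (blk 31, set 3) → VC-HIT  vc=[27, 15]
11: 0x1e3 (blk 30, set 2) → MISS  vc=[27, 15, 18]
12: 0x1b4 (blk 27, set 3) → VC-HIT  vc=[31, 15, 18]
13: 0x12a (blk 18, set 2) → VC-HIT  vc=[31, 15, 30]

OUTCOME = MISS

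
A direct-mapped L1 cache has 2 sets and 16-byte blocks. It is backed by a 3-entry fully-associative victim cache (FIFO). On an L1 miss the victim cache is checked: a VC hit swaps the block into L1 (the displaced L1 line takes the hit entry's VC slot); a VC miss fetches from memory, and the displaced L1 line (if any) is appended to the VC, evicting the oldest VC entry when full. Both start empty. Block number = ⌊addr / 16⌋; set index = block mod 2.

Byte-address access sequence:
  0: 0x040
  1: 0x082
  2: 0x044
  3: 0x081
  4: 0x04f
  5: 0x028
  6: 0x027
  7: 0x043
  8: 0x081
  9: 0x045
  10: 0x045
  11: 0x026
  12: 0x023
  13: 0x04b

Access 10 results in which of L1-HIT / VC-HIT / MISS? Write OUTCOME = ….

OUTCOME = L1-HIT

0: 0x40 (blk 4, set 0) → MISS  vc=[]
1: 0x82 (blk 8, set 0) → MISS  vc=[4]
2: 0x44 (blk 4, set 0) → VC-HIT  vc=[8]
3: 0x81 (blk 8, set 0) → VC-HIT  vc=[4]
4: 0x4f (blk 4, set 0) → VC-HIT  vc=[8]
5: 0x28 (blk 2, set 0) → MISS  vc=[8, 4]
6: 0x27 (blk 2, set 0) → L1-HIT  vc=[8, 4]
7: 0x43 (blk 4, set 0) → VC-HIT  vc=[8, 2]
8: 0x81 (blk 8, set 0) → VC-HIT  vc=[4, 2]
9: 0x45 (blk 4, set 0) → VC-HIT  vc=[8, 2]
10: 0x45 (blk 4, set 0) → L1-HIT  vc=[8, 2]
11: 0x26 (blk 2, set 0) → VC-HIT  vc=[8, 4]
12: 0x23 (blk 2, set 0) → L1-HIT  vc=[8, 4]
13: 0x4b (blk 4, set 0) → VC-HIT  vc=[8, 2]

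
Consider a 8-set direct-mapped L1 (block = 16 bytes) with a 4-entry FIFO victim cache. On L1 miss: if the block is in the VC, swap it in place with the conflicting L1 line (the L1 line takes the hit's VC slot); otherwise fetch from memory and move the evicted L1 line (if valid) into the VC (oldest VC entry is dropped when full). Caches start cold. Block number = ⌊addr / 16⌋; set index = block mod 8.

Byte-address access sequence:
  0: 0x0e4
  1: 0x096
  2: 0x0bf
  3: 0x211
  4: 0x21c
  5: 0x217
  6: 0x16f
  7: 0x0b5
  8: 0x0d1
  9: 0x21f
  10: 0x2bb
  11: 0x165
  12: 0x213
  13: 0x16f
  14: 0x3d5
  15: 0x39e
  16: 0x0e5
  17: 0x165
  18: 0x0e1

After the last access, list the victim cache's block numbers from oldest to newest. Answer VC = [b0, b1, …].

  [0] addr=0xe4 blk=14 s=6: MISS | VC []
  [1] addr=0x96 blk=9 s=1: MISS | VC []
  [2] addr=0xbf blk=11 s=3: MISS | VC []
  [3] addr=0x211 blk=33 s=1: MISS | VC [9]
  [4] addr=0x21c blk=33 s=1: L1-HIT | VC [9]
  [5] addr=0x217 blk=33 s=1: L1-HIT | VC [9]
  [6] addr=0x16f blk=22 s=6: MISS | VC [9, 14]
  [7] addr=0xb5 blk=11 s=3: L1-HIT | VC [9, 14]
  [8] addr=0xd1 blk=13 s=5: MISS | VC [9, 14]
  [9] addr=0x21f blk=33 s=1: L1-HIT | VC [9, 14]
  [10] addr=0x2bb blk=43 s=3: MISS | VC [9, 14, 11]
  [11] addr=0x165 blk=22 s=6: L1-HIT | VC [9, 14, 11]
  [12] addr=0x213 blk=33 s=1: L1-HIT | VC [9, 14, 11]
  [13] addr=0x16f blk=22 s=6: L1-HIT | VC [9, 14, 11]
  [14] addr=0x3d5 blk=61 s=5: MISS | VC [9, 14, 11, 13]
  [15] addr=0x39e blk=57 s=1: MISS | VC [14, 11, 13, 33]
  [16] addr=0xe5 blk=14 s=6: VC-HIT | VC [22, 11, 13, 33]
  [17] addr=0x165 blk=22 s=6: VC-HIT | VC [14, 11, 13, 33]
  [18] addr=0xe1 blk=14 s=6: VC-HIT | VC [22, 11, 13, 33]

VC = [22, 11, 13, 33]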